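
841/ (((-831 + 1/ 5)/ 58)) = -121945/ 2077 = -58.71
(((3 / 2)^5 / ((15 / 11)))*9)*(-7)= -56133 / 160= -350.83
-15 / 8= -1.88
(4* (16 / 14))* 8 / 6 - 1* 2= 4.10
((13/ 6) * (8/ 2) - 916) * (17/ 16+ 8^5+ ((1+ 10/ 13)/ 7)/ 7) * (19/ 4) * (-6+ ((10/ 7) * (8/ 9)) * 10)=-607430838816199/ 642096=-946012494.73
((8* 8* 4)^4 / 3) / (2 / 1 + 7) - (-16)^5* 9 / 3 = 4379901952 / 27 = 162218590.81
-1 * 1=-1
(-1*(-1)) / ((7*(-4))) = -1 / 28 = -0.04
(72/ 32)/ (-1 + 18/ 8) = 9/ 5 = 1.80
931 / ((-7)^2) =19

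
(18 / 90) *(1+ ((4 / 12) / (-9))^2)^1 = 146 / 729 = 0.20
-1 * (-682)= 682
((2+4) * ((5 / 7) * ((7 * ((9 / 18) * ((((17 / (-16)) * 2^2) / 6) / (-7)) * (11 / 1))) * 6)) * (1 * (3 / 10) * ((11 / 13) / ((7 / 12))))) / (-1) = -55539 / 1274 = -43.59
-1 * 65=-65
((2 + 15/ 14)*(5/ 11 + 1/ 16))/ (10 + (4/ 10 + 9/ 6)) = 2795/ 20944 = 0.13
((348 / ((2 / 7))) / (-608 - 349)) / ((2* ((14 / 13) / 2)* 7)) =-13 / 77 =-0.17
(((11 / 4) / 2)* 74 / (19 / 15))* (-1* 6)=-18315 / 38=-481.97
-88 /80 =-1.10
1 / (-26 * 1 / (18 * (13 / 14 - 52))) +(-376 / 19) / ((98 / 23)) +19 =92565 / 1862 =49.71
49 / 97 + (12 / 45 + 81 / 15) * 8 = 13339 / 291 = 45.84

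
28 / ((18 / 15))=70 / 3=23.33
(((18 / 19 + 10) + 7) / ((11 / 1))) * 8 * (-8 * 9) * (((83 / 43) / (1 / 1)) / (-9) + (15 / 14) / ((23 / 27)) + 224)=-27819196640 / 131537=-211493.32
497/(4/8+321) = 1.55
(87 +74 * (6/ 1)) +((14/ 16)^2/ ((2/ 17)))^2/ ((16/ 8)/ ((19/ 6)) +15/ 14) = 2062815493/ 3710976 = 555.87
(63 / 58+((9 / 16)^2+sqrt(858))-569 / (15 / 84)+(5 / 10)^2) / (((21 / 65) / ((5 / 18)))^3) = -270546413678125 / 133657122816+34328125 * sqrt(858) / 54010152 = -2005.57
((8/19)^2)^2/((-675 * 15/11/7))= -315392/1319500125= -0.00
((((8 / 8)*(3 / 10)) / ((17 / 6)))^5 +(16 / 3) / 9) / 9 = 70994444323 / 1078203909375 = 0.07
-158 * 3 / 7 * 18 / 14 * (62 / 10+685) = -14743296 / 245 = -60176.72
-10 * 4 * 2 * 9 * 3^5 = -174960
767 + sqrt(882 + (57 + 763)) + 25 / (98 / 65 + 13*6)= sqrt(1702) + 3965481 / 5168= 808.57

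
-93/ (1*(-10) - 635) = 31/ 215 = 0.14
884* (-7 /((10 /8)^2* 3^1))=-99008 /75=-1320.11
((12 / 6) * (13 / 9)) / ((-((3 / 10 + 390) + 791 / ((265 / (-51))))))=-13780 / 1135593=-0.01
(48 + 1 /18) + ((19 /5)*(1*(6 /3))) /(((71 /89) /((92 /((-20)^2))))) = 4013456 /79875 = 50.25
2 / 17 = 0.12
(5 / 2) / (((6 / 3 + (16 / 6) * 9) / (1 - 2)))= -0.10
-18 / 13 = -1.38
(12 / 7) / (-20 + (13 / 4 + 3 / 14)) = -48 / 463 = -0.10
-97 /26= -3.73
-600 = -600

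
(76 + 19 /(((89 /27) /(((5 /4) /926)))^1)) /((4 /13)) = 325733473 /1318624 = 247.03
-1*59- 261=-320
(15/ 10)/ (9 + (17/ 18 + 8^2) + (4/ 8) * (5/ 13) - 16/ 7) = 2457/ 117692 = 0.02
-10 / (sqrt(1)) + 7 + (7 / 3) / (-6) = -61 / 18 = -3.39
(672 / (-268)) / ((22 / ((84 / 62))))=-3528 / 22847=-0.15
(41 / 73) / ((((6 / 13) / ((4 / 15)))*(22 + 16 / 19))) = 10127 / 712845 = 0.01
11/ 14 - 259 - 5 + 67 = -2747/ 14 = -196.21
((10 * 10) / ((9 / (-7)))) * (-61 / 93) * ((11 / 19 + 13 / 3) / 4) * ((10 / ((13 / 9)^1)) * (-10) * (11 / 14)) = -3407.92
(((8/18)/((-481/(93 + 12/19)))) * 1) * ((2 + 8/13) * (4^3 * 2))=-10322944/356421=-28.96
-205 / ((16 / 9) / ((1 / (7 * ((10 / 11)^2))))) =-44649 / 2240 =-19.93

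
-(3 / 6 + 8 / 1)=-17 / 2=-8.50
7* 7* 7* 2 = 686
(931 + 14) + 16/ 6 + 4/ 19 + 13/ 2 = 108799/ 114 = 954.38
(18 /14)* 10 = 90 /7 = 12.86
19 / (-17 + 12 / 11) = -209 / 175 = -1.19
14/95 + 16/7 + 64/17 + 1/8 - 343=-30449087/90440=-336.68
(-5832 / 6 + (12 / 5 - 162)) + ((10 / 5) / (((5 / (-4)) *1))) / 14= -7922 / 7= -1131.71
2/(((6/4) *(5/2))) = 8/15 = 0.53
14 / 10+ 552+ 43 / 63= 174536 / 315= 554.08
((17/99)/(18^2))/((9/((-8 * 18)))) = -68/8019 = -0.01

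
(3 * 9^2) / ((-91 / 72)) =-17496 / 91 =-192.26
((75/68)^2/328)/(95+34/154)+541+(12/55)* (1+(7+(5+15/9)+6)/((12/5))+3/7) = 465033605694433/856258411008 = 543.10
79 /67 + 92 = 6243 /67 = 93.18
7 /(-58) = -7 /58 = -0.12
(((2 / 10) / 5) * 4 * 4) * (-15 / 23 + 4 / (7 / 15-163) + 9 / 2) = 2.45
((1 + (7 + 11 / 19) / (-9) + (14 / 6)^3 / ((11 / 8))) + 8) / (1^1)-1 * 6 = 64313 / 5643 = 11.40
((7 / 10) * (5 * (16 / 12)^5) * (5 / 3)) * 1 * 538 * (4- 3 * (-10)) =327792640 / 729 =449646.97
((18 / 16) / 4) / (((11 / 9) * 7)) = 81 / 2464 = 0.03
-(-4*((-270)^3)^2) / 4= 387420489000000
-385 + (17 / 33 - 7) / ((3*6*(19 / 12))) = -724613 / 1881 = -385.23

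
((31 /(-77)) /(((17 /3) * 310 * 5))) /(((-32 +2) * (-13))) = -0.00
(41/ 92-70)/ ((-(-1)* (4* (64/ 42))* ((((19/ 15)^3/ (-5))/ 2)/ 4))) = 2267645625/ 10096448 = 224.60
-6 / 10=-3 / 5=-0.60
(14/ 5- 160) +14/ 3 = -2288/ 15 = -152.53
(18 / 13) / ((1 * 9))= 2 / 13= 0.15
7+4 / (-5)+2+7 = 76 / 5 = 15.20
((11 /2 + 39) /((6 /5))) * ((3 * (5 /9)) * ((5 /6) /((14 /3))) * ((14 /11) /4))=11125 /3168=3.51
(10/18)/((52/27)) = 15/52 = 0.29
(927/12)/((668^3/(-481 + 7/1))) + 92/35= 54843721133/20865434240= 2.63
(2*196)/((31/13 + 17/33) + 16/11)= 42042/467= 90.03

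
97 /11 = 8.82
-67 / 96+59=5597 / 96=58.30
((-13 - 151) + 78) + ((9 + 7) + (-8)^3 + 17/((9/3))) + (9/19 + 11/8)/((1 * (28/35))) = -1047017/1824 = -574.02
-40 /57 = -0.70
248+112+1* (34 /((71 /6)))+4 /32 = 206183 /568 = 363.00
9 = 9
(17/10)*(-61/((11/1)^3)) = -1037/13310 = -0.08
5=5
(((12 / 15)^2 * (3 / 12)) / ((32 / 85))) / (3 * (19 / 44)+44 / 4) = 187 / 5410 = 0.03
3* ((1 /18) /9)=1 /54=0.02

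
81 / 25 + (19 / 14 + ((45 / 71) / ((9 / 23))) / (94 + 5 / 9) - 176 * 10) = -1613989407 / 919450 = -1755.39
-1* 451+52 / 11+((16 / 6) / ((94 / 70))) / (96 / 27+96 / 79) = -97735307 / 219208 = -445.86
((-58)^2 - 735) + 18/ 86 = 113056/ 43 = 2629.21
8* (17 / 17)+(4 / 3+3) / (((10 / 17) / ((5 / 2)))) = 317 / 12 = 26.42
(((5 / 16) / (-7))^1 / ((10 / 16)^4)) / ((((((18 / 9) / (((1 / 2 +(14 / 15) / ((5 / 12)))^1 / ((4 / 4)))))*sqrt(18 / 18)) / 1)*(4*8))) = -274 / 21875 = -0.01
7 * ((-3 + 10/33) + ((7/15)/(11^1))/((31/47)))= -94262/5115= -18.43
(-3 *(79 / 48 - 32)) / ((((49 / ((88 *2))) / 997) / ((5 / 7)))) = 79894595 / 343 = 232928.85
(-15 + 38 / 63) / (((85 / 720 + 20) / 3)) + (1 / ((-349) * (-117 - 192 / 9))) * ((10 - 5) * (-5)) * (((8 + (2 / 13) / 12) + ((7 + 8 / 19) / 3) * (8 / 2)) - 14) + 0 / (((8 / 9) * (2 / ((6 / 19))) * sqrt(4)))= -623574190573 / 290186365742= -2.15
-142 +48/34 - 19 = -2713/17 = -159.59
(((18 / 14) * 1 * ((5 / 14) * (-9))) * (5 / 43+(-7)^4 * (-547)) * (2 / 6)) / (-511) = -3811989330 / 1076677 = -3540.51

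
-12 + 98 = 86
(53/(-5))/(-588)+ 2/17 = 6781/49980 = 0.14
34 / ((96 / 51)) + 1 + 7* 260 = 29425 / 16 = 1839.06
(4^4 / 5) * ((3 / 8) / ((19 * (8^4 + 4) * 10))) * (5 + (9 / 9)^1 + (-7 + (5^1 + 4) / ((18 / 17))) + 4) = 138 / 486875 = 0.00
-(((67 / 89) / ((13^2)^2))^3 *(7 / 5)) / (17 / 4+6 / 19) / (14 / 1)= -11428994 / 28496382182182384534415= -0.00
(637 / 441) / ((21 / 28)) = 52 / 27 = 1.93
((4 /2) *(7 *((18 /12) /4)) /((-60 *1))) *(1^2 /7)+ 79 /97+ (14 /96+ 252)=368039 /1455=252.95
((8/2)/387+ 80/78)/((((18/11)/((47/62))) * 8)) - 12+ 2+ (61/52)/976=-9.94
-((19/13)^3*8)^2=-3010936384/4826809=-623.79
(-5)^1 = -5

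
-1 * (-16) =16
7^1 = 7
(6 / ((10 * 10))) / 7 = 3 / 350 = 0.01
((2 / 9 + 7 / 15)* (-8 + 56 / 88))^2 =77841 / 3025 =25.73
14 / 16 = 7 / 8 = 0.88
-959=-959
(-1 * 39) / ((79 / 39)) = -1521 / 79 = -19.25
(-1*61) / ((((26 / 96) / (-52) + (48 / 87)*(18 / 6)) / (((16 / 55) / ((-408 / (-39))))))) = -1.03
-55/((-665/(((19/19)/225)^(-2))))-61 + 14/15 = 8233292/1995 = 4126.96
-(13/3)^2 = -169/9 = -18.78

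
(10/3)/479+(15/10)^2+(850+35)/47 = 5696711/270156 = 21.09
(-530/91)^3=-148877000/753571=-197.56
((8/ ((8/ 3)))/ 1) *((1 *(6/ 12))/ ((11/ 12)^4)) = 31104/ 14641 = 2.12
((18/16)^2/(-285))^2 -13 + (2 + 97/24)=-771671413/110899200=-6.96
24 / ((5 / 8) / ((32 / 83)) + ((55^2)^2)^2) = 6144 / 21435888100000415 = 0.00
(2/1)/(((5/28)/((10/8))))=14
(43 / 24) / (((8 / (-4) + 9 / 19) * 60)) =-817 / 41760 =-0.02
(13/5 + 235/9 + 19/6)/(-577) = -2869/51930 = -0.06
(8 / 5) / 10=4 / 25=0.16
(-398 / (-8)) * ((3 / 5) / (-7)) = -597 / 140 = -4.26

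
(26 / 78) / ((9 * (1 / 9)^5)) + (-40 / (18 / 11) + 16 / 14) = 136313 / 63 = 2163.70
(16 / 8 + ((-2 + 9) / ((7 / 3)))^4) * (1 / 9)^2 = 83 / 81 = 1.02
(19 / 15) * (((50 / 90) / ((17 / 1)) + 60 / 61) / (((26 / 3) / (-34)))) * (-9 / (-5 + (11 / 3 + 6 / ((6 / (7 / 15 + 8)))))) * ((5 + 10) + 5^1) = 10812900 / 84851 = 127.43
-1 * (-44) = 44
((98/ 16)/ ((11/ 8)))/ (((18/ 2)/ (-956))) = -46844/ 99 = -473.17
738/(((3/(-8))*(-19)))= 1968/19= 103.58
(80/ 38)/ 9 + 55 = 9445/ 171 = 55.23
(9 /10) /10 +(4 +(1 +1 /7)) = 3663 /700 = 5.23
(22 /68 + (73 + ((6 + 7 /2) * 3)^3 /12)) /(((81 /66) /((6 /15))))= 88759 /136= 652.64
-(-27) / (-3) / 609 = -3 / 203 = -0.01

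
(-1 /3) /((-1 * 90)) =1 /270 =0.00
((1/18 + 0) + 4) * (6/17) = 73/51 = 1.43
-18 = -18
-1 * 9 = -9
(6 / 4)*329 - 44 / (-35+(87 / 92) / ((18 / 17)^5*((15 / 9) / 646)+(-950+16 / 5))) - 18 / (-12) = 1156451856161961909 / 2330348200335355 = 496.26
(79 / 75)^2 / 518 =6241 / 2913750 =0.00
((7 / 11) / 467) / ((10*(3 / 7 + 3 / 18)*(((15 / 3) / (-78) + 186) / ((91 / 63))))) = 16562 / 9312738875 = 0.00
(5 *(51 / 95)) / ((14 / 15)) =765 / 266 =2.88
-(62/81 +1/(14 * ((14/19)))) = -13691/15876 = -0.86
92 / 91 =1.01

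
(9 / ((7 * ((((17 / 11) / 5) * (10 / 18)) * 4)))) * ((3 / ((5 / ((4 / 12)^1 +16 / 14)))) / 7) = 27621 / 116620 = 0.24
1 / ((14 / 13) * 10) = 13 / 140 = 0.09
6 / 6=1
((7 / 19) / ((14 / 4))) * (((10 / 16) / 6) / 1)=5 / 456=0.01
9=9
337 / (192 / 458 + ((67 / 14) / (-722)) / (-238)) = 185655394792 / 230962927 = 803.83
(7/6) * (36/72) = 0.58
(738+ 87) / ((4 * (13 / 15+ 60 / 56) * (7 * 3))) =375 / 74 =5.07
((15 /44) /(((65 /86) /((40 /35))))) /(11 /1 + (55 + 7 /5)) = 2580 /337337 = 0.01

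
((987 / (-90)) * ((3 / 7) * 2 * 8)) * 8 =-3008 / 5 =-601.60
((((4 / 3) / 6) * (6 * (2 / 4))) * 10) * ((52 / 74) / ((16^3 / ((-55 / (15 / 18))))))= -715 / 9472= -0.08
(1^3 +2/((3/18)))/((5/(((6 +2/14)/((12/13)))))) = 7267/420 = 17.30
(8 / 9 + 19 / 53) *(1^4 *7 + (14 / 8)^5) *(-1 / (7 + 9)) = -1.83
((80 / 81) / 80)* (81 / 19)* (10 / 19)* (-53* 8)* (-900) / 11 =3816000 / 3971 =960.97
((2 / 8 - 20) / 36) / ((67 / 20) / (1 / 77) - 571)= 395 / 225396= 0.00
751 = 751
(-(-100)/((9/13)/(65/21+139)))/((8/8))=3879200/189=20524.87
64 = 64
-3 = -3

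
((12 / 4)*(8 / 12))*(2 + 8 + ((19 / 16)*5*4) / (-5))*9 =189 / 2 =94.50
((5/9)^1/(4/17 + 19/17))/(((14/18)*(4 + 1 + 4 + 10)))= 85/3059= 0.03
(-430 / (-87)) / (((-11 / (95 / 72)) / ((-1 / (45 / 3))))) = 4085 / 103356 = 0.04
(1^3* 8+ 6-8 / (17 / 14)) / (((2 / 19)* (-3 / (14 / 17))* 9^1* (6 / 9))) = -931 / 289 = -3.22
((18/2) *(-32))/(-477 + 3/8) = 768/1271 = 0.60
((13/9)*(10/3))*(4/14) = 260/189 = 1.38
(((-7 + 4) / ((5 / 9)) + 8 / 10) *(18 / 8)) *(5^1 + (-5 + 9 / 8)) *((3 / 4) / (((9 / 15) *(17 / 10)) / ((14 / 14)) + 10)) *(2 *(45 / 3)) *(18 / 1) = -3772575 / 8816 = -427.92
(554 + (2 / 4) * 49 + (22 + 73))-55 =1237 / 2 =618.50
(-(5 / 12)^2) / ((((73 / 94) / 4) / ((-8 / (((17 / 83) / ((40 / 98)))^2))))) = 12951320000 / 455885073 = 28.41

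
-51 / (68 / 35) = -105 / 4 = -26.25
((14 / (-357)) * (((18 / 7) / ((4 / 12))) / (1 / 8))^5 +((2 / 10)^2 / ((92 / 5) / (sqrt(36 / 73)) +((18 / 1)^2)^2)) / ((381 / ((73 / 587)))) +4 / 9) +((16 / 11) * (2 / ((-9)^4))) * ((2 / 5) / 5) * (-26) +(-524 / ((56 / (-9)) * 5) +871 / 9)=-1672642601809323055970598572672230439 / 47644877147862151806025989150 - 1679 * sqrt(73) / 462108931762788670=-35106452.19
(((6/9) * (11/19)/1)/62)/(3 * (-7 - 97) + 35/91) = -143/7158117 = -0.00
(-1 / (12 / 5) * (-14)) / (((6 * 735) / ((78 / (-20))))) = -13 / 2520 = -0.01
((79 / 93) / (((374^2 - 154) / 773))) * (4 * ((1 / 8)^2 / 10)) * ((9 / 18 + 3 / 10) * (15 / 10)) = 61067 / 1732552800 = 0.00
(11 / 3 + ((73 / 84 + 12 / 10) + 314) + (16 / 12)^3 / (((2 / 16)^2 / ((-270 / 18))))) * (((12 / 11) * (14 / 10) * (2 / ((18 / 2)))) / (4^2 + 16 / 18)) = -2464333 / 62700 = -39.30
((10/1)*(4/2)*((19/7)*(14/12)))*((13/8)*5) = 6175/12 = 514.58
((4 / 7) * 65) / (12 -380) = -65 / 644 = -0.10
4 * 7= 28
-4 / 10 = -2 / 5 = -0.40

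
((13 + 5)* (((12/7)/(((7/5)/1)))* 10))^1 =10800/49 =220.41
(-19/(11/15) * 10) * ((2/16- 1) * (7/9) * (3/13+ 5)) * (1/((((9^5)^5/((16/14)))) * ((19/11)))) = 23800/27998021519982250962039711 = 0.00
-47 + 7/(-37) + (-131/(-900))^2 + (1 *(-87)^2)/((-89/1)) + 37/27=-349000328827/2667330000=-130.84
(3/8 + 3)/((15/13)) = 117/40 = 2.92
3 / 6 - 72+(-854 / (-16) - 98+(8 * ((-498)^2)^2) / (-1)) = -3936382977953 / 8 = -492047872244.12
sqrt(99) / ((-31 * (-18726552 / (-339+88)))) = -251 * sqrt(11) / 193507704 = -0.00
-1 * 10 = -10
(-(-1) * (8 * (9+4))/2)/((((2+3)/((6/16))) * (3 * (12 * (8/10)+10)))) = 13/196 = 0.07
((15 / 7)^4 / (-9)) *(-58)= 326250 / 2401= 135.88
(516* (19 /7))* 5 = 49020 /7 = 7002.86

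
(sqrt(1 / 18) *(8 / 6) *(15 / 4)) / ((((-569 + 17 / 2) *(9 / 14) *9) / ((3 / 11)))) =-70 *sqrt(2) / 998811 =-0.00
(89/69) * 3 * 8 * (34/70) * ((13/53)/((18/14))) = 157352/54855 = 2.87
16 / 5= 3.20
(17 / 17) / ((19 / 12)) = 0.63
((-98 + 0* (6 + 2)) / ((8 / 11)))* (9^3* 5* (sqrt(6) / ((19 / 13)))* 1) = -25540515* sqrt(6) / 76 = -823174.07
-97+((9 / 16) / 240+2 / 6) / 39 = -14525431 / 149760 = -96.99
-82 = -82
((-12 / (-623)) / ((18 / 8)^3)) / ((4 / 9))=64 / 16821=0.00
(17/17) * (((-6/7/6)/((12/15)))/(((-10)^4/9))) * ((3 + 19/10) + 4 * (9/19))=-11619/10640000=-0.00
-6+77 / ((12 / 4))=59 / 3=19.67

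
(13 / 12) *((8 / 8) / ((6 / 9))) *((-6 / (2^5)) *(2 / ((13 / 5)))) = -15 / 64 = -0.23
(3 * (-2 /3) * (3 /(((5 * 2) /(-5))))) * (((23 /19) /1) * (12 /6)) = 138 /19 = 7.26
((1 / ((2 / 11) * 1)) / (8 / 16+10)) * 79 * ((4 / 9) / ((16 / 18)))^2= 869 / 84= 10.35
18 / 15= 6 / 5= 1.20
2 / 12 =1 / 6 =0.17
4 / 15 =0.27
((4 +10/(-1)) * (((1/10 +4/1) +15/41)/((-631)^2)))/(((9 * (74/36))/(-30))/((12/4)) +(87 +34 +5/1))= -197748/369637940443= -0.00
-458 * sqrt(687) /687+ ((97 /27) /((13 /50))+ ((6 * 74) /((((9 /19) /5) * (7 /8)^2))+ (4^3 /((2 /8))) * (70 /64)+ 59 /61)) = 6731428391 /1049139 - 2 * sqrt(687) /3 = 6398.67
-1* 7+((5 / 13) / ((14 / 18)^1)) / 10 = -1265 / 182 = -6.95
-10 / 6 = -1.67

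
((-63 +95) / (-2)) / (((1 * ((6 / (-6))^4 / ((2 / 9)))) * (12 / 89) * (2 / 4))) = -1424 / 27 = -52.74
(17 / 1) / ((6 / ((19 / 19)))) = 17 / 6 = 2.83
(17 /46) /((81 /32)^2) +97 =14646295 /150903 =97.06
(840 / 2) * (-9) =-3780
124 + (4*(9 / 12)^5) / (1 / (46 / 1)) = 167.66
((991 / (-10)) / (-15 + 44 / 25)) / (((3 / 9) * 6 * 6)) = 4955 / 7944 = 0.62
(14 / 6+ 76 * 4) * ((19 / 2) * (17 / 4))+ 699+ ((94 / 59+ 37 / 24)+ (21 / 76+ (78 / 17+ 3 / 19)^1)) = 498354487 / 38114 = 13075.37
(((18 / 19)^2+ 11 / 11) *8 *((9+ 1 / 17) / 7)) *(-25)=-3014000 / 6137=-491.12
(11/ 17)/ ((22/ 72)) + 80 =1396/ 17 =82.12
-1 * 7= -7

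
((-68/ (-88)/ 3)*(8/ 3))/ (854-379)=68/ 47025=0.00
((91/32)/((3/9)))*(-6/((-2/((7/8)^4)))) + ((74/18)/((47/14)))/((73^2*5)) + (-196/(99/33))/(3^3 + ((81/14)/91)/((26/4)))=346496537622053959/27535224807751680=12.58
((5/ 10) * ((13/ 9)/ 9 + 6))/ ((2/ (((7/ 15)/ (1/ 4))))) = 3493/ 1215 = 2.87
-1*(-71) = 71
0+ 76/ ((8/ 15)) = 285/ 2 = 142.50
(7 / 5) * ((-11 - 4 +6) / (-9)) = 7 / 5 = 1.40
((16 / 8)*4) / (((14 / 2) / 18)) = 144 / 7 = 20.57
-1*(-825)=825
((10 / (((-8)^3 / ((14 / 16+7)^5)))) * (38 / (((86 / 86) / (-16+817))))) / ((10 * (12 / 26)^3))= -1229009265561987 / 67108864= -18313665.17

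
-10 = -10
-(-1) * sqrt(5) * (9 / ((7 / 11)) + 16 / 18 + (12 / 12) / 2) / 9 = 1957 * sqrt(5) / 1134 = 3.86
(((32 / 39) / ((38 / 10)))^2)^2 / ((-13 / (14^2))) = -128450560000 / 3919369279293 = -0.03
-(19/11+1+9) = -129/11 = -11.73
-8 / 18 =-4 / 9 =-0.44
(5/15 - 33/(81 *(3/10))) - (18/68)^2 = -102509/93636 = -1.09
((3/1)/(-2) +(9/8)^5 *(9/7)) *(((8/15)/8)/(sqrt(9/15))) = 62459 *sqrt(15)/3440640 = 0.07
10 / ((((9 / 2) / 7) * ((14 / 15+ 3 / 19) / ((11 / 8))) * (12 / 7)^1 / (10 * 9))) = 1280125 / 1244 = 1029.04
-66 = -66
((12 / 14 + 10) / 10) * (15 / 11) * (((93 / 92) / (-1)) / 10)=-5301 / 35420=-0.15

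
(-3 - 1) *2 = -8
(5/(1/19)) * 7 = 665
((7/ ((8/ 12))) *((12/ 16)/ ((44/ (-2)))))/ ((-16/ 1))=63/ 2816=0.02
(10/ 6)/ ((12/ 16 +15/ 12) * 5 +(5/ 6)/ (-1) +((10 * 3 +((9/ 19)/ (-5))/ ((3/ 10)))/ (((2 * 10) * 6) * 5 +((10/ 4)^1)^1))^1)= 228950/ 1265993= 0.18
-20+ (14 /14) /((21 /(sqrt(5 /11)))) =-20+ sqrt(55) /231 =-19.97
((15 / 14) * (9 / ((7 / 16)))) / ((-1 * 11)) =-2.00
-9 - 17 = -26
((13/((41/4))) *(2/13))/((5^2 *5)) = 8/5125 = 0.00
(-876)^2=767376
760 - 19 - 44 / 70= 25913 / 35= 740.37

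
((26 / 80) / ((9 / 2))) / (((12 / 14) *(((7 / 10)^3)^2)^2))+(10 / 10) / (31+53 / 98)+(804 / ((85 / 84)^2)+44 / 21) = 945966364313816752174 / 1192282201481730975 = 793.41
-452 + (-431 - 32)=-915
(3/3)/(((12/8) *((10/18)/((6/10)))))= 18/25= 0.72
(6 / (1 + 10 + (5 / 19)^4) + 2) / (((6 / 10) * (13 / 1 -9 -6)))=-1013955 / 478052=-2.12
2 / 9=0.22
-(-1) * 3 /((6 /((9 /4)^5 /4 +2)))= 67241 /8192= 8.21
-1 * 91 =-91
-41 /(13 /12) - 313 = -4561 /13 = -350.85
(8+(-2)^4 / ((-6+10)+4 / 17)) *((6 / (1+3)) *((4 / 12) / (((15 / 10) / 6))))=212 / 9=23.56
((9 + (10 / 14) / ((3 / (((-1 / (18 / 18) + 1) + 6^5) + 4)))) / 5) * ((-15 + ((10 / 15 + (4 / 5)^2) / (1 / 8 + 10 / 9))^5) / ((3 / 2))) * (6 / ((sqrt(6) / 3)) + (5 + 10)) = -19440305509321350451018 / 381722813896484375 - 19440305509321350451018 * sqrt(6) / 1908614069482421875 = -75877.23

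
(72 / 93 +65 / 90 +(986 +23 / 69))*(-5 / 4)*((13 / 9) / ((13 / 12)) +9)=-2756045 / 216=-12759.47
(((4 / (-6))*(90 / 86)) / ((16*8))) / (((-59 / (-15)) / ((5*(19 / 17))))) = -21375 / 2760256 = -0.01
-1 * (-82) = 82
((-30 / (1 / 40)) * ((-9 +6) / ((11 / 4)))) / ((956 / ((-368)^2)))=487526400 / 2629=185441.76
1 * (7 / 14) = 1 / 2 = 0.50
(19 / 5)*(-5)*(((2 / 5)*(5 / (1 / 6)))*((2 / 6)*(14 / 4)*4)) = -1064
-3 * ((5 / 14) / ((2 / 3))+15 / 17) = -4.25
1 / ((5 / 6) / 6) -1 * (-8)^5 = 163876 / 5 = 32775.20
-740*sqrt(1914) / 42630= -0.76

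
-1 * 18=-18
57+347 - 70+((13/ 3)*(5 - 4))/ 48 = 334.09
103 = 103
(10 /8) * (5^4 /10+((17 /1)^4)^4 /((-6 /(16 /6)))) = -1946447675026674733615 /72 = -27033995486481593522.43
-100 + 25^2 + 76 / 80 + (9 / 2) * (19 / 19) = 10609 / 20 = 530.45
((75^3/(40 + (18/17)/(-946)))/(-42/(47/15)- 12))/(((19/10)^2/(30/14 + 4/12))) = -46059853125000/161739545863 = -284.78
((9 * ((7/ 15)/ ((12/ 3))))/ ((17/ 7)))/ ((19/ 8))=294/ 1615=0.18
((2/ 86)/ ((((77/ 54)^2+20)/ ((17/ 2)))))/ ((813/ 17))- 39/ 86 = -678766773/ 1497387194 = -0.45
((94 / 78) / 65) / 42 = 47 / 106470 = 0.00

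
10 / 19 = 0.53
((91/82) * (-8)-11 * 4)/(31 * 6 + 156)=-0.15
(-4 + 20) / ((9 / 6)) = 32 / 3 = 10.67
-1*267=-267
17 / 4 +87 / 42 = 177 / 28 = 6.32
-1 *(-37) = 37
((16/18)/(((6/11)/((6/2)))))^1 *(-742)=-32648/9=-3627.56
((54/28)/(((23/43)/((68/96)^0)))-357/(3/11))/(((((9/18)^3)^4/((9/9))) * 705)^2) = -3526042320896/80021025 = -44063.95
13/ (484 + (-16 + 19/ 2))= 26/ 955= 0.03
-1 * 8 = -8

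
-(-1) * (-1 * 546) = -546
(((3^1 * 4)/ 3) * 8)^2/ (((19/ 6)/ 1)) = 6144/ 19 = 323.37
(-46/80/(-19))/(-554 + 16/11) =-253/4619280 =-0.00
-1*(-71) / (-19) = -3.74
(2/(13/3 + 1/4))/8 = 3/55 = 0.05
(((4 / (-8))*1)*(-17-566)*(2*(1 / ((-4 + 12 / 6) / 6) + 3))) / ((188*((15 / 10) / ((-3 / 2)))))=0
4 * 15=60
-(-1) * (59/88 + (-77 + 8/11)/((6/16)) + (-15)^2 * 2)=65281/264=247.28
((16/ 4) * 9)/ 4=9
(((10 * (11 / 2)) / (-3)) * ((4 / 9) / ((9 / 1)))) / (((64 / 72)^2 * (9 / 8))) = -55 / 54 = -1.02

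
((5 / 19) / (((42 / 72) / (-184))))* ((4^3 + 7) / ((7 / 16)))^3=-16184678154240 / 45619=-354779327.79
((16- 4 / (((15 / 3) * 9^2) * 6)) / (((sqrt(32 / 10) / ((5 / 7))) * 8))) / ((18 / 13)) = 126347 * sqrt(5) / 489888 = 0.58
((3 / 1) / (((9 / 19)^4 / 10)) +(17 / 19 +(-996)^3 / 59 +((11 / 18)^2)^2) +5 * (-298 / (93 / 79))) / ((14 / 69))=-82539988.10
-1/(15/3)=-0.20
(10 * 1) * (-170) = -1700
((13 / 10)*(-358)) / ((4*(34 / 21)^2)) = -1026207 / 23120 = -44.39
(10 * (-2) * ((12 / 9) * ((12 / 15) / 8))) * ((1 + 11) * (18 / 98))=-288 / 49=-5.88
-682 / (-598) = 341 / 299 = 1.14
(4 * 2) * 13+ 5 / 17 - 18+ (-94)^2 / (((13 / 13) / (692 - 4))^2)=4182467670.29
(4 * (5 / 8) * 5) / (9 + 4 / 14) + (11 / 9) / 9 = 3121 / 2106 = 1.48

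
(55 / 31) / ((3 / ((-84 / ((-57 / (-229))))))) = -352660 / 1767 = -199.58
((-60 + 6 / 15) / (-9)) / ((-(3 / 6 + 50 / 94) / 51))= -476204 / 1455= -327.29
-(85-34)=-51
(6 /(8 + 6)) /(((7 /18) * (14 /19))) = 1.50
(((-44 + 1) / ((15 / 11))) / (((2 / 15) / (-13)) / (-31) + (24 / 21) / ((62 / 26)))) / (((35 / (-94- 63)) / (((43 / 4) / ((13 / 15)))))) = 296969739 / 81176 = 3658.34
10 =10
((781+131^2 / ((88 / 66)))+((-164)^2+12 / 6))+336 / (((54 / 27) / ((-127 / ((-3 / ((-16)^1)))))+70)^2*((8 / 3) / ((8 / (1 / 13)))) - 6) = 40552.56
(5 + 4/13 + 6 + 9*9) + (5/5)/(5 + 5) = 12013/130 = 92.41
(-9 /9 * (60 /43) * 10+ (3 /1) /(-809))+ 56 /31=-13103327 /1078397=-12.15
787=787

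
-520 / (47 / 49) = -25480 / 47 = -542.13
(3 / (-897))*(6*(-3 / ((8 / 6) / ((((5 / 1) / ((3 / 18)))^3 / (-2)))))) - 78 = -205572 / 299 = -687.53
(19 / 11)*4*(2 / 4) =38 / 11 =3.45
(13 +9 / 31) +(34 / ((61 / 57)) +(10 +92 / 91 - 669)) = -105473297 / 172081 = -612.93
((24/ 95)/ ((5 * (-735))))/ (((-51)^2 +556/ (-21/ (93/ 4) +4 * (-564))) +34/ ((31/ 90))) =-2168884/ 85169375535125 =-0.00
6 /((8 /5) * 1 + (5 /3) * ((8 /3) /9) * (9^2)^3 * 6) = 15 /3936604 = 0.00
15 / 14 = 1.07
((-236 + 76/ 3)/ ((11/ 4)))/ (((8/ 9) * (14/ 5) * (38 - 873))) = 0.04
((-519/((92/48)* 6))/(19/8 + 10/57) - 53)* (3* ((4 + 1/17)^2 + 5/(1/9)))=-100787850450/7730461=-13037.75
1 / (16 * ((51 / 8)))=0.01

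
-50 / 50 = -1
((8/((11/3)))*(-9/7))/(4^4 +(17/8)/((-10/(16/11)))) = -1080/98441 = -0.01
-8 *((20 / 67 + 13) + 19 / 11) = -88592 / 737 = -120.21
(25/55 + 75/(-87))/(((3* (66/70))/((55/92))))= -11375/132066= -0.09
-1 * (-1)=1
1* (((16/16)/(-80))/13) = -1/1040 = -0.00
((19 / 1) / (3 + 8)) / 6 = 19 / 66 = 0.29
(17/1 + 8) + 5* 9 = 70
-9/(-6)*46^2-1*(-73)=3247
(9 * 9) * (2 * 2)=324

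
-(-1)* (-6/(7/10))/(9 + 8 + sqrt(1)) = -10/21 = -0.48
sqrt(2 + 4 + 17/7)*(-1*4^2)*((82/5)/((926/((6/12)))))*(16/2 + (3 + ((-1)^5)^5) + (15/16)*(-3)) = -2.96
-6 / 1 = -6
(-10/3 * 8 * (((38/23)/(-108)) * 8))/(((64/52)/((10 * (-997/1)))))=-49251800/1863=-26436.82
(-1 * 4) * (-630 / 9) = 280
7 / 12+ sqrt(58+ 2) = 7 / 12+ 2* sqrt(15) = 8.33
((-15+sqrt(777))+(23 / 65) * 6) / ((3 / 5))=-279 / 13+5 * sqrt(777) / 3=25.00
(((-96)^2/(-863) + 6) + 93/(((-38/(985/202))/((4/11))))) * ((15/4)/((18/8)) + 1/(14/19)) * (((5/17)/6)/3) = -34775406065/78041915028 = -0.45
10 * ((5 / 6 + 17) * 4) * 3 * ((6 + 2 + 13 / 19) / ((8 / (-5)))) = -441375 / 38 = -11615.13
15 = 15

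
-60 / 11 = -5.45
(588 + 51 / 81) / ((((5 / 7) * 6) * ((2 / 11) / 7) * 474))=8566327 / 767880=11.16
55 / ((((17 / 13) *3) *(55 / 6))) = 26 / 17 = 1.53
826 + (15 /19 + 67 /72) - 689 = 189769 /1368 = 138.72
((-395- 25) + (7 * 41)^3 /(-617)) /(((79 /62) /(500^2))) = -370435166500000 /48743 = -7599761329.83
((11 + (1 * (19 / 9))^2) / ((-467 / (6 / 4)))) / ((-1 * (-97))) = -626 / 1223073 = -0.00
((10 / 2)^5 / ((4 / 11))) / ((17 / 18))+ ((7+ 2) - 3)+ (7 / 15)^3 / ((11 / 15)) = 766219687 / 84150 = 9105.40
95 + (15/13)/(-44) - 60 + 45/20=5323/143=37.22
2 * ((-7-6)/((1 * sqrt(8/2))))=-13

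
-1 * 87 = -87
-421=-421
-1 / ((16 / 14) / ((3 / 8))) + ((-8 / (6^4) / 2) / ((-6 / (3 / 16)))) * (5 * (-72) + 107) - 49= -511687 / 10368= -49.35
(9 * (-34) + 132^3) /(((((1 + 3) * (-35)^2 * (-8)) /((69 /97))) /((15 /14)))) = -44.71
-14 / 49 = -2 / 7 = -0.29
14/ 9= 1.56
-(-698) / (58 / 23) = 8027 / 29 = 276.79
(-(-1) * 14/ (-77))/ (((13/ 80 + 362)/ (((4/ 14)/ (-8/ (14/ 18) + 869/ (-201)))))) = 12864/ 1310188033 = 0.00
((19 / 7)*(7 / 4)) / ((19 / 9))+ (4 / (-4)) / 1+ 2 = 13 / 4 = 3.25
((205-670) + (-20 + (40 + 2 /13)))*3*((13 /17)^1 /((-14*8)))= 17349 /1904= 9.11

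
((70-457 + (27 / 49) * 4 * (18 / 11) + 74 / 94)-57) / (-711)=11136541 / 18011763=0.62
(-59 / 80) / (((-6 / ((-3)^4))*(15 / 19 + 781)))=30267 / 2376640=0.01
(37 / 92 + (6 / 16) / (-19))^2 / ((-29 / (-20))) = 8937845 / 88609616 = 0.10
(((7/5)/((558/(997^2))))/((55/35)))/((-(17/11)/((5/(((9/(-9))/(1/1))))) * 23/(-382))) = -9302930231/109089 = -85278.35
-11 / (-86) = 11 / 86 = 0.13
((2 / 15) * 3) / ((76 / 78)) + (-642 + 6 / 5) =-60837 / 95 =-640.39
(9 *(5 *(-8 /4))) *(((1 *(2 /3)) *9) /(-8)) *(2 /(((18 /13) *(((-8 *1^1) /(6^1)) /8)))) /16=-585 /16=-36.56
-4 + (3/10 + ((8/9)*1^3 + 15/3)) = 197/90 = 2.19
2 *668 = 1336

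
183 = 183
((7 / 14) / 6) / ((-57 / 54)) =-3 / 38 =-0.08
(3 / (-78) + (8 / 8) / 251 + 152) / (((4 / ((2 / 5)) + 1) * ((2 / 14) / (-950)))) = -299772025 / 3263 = -91870.07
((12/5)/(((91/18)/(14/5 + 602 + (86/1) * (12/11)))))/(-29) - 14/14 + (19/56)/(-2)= -146374769/11611600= -12.61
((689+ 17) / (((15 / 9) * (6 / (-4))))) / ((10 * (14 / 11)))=-3883 / 175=-22.19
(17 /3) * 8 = 136 /3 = 45.33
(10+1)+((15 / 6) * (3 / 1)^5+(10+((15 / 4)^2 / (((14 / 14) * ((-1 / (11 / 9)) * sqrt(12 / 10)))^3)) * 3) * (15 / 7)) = 8959 / 14-831875 * sqrt(30) / 36288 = 514.37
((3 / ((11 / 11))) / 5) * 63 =189 / 5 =37.80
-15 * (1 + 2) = -45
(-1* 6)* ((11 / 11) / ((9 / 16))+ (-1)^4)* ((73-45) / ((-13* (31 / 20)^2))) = 560000 / 37479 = 14.94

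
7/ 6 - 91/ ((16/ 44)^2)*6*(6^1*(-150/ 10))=4459469/ 12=371622.42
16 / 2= 8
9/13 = 0.69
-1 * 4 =-4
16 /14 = 8 /7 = 1.14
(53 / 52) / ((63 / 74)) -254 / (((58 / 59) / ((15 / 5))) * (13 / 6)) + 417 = 2871079 / 47502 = 60.44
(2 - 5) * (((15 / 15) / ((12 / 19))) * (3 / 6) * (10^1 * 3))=-285 / 4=-71.25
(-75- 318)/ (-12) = 32.75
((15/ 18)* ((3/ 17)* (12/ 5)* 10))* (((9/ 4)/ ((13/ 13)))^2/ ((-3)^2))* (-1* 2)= -135/ 34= -3.97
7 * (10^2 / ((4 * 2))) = 175 / 2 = 87.50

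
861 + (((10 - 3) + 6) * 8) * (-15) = -699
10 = 10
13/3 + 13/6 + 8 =29/2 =14.50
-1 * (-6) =6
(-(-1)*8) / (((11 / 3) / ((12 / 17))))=1.54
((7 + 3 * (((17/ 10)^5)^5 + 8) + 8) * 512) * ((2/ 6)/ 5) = 5770757412348402378939569991057/ 97656250000000000000000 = 59092555.90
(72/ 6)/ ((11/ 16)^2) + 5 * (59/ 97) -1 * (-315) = 4030834/ 11737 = 343.43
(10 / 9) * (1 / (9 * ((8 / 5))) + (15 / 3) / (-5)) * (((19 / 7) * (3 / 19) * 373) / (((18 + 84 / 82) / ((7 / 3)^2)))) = -7172417 / 151632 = -47.30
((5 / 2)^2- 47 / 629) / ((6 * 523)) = 5179 / 2631736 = 0.00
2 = 2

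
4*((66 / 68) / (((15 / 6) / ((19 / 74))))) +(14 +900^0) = 48429 / 3145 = 15.40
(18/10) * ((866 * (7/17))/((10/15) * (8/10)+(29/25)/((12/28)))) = 30310/153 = 198.10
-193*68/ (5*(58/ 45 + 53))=-48.35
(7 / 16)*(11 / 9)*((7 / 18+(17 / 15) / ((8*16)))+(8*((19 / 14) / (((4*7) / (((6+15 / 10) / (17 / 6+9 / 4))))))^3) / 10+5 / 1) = 9133319707774669 / 3164205496596480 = 2.89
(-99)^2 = 9801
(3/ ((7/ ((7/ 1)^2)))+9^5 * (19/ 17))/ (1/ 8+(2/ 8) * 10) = 2992768/ 119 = 25149.31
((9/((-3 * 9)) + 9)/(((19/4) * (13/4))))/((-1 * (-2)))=16/57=0.28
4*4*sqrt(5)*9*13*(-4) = -7488*sqrt(5) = -16743.68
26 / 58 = 13 / 29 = 0.45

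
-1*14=-14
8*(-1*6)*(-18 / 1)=864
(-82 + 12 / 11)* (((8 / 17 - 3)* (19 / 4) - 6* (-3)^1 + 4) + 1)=-332415 / 374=-888.81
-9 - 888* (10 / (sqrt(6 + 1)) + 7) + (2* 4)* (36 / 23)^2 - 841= -3727546 / 529 - 8880* sqrt(7) / 7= -10402.73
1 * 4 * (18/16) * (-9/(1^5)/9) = -9/2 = -4.50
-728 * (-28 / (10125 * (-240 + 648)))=2548 / 516375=0.00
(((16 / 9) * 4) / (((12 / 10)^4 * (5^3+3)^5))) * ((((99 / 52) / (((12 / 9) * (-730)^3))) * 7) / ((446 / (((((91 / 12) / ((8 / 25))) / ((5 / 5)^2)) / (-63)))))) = 9625 / 4450212735715878471991296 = 0.00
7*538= 3766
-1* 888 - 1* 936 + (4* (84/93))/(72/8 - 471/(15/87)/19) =-181000004/99231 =-1824.03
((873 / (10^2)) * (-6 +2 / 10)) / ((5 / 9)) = -227853 / 2500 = -91.14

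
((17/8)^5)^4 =4064231406647572522401601/1152921504606846976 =3525158.82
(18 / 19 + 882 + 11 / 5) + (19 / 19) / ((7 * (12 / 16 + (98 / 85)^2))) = 35373690193 / 39960515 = 885.22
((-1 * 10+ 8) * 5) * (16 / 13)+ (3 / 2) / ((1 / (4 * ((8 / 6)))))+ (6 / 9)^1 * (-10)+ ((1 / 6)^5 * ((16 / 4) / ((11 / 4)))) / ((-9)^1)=-6864277 / 625482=-10.97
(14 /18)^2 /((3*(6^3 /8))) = 0.01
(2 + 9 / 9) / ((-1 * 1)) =-3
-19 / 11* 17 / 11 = -323 / 121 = -2.67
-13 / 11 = -1.18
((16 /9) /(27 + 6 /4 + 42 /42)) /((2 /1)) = 16 /531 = 0.03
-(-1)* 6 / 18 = 1 / 3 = 0.33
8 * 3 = 24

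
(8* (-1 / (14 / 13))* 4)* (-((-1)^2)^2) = 208 / 7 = 29.71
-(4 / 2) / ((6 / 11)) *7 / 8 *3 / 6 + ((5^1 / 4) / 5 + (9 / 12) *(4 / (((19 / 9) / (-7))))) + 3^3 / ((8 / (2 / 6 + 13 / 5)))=-6391 / 4560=-1.40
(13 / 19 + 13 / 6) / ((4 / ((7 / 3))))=2275 / 1368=1.66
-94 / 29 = -3.24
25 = 25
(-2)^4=16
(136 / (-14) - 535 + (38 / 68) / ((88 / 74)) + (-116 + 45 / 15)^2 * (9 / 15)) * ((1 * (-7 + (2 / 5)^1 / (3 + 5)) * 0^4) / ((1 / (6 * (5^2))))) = 0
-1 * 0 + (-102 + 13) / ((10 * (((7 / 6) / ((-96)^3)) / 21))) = 708673536 / 5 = 141734707.20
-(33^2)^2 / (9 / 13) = -1712997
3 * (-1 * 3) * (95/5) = -171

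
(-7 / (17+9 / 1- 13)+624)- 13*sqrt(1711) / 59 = 8105 / 13- 13*sqrt(1711) / 59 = 614.35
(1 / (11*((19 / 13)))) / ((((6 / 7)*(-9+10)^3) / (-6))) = -91 / 209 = -0.44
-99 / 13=-7.62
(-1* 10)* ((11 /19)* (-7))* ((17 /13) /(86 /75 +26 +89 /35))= 624750 /349999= 1.79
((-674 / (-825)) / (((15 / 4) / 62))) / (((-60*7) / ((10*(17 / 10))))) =-710396 / 1299375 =-0.55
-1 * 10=-10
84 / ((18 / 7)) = 98 / 3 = 32.67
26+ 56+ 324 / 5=734 / 5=146.80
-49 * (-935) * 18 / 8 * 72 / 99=74970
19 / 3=6.33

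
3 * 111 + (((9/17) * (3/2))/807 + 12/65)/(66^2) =287445463619/863199480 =333.00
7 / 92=0.08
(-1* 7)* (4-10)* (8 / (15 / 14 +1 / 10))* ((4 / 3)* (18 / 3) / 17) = 94080 / 697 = 134.98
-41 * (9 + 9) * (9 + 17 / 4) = -19557 / 2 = -9778.50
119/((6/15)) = 595/2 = 297.50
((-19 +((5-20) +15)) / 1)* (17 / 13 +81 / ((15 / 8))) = -54967 / 65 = -845.65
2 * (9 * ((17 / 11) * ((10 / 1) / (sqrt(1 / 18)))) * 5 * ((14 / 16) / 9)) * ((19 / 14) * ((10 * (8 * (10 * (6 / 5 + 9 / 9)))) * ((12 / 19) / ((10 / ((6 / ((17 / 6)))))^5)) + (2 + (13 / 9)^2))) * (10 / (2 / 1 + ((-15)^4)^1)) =6227429774417 * sqrt(2) / 12558400470990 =0.70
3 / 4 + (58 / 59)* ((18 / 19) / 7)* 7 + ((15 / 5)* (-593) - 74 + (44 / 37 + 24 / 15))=-1533429161 / 829540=-1848.53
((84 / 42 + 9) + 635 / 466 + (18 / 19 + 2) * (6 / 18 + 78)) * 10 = 32304685 / 13281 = 2432.40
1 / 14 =0.07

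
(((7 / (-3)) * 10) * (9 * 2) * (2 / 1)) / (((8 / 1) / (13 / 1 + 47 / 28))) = -6165 / 4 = -1541.25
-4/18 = -2/9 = -0.22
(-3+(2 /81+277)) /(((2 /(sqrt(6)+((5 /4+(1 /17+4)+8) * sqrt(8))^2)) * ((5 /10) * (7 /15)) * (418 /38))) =110980 * sqrt(6) /2079+45447697250 /600831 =75772.16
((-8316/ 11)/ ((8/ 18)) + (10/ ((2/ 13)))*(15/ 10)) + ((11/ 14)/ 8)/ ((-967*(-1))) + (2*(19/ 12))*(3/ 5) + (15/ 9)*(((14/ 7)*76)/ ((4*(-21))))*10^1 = -7952669393/ 4873680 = -1631.76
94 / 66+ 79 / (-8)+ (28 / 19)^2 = -598415 / 95304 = -6.28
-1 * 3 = -3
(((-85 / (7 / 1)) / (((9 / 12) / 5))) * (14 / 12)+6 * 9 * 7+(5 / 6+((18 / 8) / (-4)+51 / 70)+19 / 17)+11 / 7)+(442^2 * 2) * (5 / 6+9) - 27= 47031207467 / 12240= 3842418.91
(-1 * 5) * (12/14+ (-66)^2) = -152490/7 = -21784.29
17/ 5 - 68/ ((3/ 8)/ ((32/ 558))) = -29291/ 4185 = -7.00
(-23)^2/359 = 529/359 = 1.47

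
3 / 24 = 1 / 8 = 0.12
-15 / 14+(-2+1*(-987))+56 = -13077 / 14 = -934.07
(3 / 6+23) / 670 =0.04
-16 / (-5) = 16 / 5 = 3.20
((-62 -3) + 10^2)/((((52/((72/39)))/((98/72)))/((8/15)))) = 1372/1521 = 0.90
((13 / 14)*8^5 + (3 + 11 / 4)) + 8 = 852353 / 28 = 30441.18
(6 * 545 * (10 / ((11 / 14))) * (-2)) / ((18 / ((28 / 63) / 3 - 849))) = 3497439400 / 891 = 3925296.75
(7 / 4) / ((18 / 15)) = 35 / 24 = 1.46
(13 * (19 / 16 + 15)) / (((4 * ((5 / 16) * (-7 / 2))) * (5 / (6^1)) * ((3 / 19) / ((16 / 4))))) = -36556 / 25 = -1462.24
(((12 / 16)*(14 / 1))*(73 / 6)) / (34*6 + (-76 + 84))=511 / 848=0.60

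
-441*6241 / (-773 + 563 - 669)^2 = -305809 / 85849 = -3.56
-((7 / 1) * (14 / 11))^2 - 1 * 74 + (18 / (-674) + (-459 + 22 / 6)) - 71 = -83152288 / 122331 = -679.73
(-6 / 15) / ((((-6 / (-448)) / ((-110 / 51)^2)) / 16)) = -2223.06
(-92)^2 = 8464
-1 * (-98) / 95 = 98 / 95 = 1.03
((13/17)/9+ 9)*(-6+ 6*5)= 11120/51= 218.04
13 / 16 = 0.81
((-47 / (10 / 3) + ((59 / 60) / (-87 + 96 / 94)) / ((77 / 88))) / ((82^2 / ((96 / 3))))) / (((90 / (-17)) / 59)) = 24024844958 / 32096551725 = 0.75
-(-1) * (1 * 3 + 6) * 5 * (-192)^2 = 1658880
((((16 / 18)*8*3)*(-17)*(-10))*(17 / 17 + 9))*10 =1088000 / 3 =362666.67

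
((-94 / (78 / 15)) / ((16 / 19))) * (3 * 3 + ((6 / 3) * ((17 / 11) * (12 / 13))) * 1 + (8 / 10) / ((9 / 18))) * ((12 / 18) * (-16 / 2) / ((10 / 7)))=60128369 / 55770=1078.15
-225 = -225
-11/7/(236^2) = -11/389872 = -0.00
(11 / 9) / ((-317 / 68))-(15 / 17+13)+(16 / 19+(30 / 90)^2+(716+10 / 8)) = 2595213815 / 3686076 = 704.06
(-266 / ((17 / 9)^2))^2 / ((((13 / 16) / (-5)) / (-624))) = 1782643645440 / 83521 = 21343657.83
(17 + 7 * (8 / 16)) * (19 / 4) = 97.38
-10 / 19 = -0.53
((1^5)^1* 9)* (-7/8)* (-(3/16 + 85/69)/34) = 32907/100096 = 0.33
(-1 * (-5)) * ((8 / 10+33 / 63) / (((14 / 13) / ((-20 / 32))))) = -9035 / 2352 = -3.84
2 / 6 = 1 / 3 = 0.33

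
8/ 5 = 1.60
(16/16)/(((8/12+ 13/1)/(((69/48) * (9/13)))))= 621/8528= 0.07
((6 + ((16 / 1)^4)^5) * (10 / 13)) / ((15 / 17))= 41103477866897391940010188 / 39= 1053935329920445947179748.00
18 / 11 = 1.64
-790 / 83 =-9.52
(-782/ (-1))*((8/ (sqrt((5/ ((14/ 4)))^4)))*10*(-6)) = -919632/ 5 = -183926.40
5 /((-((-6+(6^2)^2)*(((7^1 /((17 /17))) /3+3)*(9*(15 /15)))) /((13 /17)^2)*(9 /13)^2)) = -28561 /289897056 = -0.00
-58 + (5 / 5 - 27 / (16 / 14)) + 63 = -141 / 8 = -17.62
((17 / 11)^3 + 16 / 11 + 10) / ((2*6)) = 20159 / 15972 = 1.26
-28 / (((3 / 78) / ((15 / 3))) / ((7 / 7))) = -3640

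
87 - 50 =37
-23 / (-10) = 23 / 10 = 2.30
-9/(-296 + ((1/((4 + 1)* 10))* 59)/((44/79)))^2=-4840000/46445853169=-0.00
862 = 862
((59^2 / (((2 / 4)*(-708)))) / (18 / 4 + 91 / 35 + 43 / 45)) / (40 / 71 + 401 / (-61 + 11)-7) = 41890 / 496103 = 0.08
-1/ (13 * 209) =-1/ 2717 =-0.00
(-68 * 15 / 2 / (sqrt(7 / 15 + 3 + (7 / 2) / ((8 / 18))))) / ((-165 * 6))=34 * sqrt(40830) / 44913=0.15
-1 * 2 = -2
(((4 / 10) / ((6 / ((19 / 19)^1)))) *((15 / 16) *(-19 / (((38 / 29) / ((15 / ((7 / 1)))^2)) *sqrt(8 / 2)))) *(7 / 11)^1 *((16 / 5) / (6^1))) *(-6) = 4.24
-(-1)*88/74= 44/37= 1.19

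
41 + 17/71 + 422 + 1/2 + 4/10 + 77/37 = 466.22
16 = 16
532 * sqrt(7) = 1407.54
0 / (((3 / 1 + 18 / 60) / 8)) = 0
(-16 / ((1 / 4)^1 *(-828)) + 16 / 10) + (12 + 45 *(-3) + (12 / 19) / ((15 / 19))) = -124741 / 1035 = -120.52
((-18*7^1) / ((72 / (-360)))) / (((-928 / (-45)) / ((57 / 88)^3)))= 2625110775 / 316203008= 8.30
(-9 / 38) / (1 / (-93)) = 837 / 38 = 22.03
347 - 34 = 313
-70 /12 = -35 /6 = -5.83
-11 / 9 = -1.22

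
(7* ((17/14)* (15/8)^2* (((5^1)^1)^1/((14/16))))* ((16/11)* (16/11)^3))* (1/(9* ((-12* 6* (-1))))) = 1088000/922383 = 1.18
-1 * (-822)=822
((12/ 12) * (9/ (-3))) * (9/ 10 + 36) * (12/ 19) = -6642/ 95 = -69.92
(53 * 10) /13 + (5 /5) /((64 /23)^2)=2177757 /53248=40.90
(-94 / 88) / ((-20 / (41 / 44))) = 1927 / 38720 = 0.05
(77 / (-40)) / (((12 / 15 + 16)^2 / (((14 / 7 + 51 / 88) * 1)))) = -1135 / 64512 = -0.02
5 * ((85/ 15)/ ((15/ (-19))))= -35.89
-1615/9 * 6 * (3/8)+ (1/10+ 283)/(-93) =-756637/1860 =-406.79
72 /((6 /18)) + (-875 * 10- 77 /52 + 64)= -440517 /52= -8471.48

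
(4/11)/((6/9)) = 6/11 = 0.55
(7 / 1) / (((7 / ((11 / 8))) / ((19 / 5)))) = 209 / 40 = 5.22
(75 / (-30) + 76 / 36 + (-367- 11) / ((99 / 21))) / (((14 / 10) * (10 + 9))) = -11395 / 3762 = -3.03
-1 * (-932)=932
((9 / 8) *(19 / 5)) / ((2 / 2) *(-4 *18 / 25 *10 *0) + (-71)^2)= 171 / 201640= 0.00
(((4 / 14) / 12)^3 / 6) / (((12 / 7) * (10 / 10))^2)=1 / 1306368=0.00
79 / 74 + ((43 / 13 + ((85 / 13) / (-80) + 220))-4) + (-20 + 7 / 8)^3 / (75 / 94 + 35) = 24.88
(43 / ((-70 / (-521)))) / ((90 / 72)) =44806 / 175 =256.03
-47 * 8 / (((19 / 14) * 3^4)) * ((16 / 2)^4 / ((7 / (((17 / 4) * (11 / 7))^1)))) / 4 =-35999744 / 10773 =-3341.66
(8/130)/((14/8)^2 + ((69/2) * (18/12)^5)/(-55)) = -2816/77831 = -0.04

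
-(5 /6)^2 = -25 /36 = -0.69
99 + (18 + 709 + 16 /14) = 5790 /7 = 827.14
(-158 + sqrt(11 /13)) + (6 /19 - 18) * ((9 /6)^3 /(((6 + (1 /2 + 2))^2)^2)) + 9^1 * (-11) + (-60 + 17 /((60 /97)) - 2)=-27757539049 /95213940 + sqrt(143) /13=-290.61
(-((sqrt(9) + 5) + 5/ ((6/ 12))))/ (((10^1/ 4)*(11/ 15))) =-108/ 11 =-9.82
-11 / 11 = -1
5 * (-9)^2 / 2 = 405 / 2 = 202.50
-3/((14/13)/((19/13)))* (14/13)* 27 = -1539/13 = -118.38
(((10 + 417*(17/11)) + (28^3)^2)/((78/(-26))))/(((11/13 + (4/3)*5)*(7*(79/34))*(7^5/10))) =-23429538400060/29955435433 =-782.15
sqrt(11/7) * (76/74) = 38 * sqrt(77)/259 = 1.29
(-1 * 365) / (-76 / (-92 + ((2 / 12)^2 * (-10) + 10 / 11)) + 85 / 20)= -26412860 / 367739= -71.83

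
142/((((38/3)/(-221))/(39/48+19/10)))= -10214841/1520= -6720.29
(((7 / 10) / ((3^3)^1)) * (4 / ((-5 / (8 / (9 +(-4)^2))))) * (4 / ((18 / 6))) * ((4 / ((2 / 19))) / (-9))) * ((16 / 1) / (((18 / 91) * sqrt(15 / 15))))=12393472 / 4100625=3.02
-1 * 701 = -701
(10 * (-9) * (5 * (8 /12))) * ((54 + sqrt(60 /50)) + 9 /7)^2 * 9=-404535060 /49- 417960 * sqrt(30) /7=-8582854.87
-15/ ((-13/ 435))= 6525/ 13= 501.92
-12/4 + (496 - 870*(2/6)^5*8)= 464.36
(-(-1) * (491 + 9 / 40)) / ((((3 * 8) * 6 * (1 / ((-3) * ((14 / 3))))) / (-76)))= 2613317 / 720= 3629.61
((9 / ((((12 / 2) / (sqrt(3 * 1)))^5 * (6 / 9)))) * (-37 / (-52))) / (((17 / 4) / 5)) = 185 * sqrt(3) / 14144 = 0.02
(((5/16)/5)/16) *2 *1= 1/128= 0.01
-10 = -10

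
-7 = -7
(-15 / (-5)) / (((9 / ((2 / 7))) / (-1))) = -2 / 21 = -0.10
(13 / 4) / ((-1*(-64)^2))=-13 / 16384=-0.00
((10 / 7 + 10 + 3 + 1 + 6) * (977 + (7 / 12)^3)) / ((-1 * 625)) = -1688599 / 50400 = -33.50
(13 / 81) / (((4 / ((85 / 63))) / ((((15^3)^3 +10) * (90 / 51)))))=12494091800125 / 3402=3672572545.60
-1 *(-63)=63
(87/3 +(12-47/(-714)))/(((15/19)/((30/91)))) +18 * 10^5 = 58477157099/32487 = 1800017.15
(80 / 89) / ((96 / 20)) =50 / 267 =0.19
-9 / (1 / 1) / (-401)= 9 / 401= 0.02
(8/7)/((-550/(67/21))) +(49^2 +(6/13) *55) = 1275122291/525525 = 2426.38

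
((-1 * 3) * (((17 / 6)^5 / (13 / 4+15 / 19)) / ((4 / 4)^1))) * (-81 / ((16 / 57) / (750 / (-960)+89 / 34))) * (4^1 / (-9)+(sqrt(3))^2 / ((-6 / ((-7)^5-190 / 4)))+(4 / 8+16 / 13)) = 39604554905547015 / 65388544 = 605680329.96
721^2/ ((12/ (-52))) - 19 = -6757990/ 3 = -2252663.33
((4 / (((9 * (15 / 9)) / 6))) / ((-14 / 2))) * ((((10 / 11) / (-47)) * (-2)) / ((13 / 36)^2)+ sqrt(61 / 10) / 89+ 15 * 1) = -2138424 / 611611 - 4 * sqrt(610) / 15575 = -3.50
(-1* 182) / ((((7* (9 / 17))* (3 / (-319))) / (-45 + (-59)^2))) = 484469128 / 27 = 17943301.04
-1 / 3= -0.33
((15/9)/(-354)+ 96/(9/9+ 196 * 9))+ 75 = 140675377/1874430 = 75.05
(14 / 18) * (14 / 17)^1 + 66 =10196 / 153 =66.64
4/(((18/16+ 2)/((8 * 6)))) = 1536/25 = 61.44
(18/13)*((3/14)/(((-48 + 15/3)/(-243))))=6561/3913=1.68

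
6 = 6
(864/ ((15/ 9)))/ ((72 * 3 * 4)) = 3/ 5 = 0.60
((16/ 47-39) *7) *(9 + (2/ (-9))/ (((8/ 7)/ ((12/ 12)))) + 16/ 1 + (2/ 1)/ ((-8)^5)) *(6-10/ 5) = -46522527961/ 1732608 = -26851.16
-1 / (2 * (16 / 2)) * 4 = -0.25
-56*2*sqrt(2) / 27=-5.87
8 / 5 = 1.60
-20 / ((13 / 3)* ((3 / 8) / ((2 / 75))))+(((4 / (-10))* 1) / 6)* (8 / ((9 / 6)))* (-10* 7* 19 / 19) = 14368 / 585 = 24.56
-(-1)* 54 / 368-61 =-11197 / 184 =-60.85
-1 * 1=-1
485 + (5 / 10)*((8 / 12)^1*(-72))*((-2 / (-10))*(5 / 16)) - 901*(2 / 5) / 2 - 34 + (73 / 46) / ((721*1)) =22329192 / 82915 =269.30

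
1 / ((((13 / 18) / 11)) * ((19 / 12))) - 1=2129 / 247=8.62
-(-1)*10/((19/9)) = 90/19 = 4.74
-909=-909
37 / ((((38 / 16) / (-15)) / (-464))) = 2060160 / 19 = 108429.47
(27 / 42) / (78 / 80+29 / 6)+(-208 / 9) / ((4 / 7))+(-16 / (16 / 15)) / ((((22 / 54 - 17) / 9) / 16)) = 89.84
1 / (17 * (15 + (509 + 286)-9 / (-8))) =8 / 110313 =0.00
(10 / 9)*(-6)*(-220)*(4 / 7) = 838.10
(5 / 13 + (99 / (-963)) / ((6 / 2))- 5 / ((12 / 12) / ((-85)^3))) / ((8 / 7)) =89696037109 / 33384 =2686797.18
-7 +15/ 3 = -2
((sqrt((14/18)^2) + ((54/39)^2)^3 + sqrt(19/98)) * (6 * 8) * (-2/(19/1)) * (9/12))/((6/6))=-2719181432/91709371 - 36 * sqrt(38)/133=-31.32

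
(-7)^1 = -7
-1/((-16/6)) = 3/8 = 0.38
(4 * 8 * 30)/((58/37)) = 17760/29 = 612.41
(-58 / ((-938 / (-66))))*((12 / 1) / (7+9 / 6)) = -45936 / 7973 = -5.76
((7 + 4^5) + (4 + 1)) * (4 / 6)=690.67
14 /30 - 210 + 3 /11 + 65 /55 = -34333 /165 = -208.08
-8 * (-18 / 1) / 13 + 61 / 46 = 7417 / 598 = 12.40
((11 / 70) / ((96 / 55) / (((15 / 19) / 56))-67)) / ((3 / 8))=2420 / 328083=0.01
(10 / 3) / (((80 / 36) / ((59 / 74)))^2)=93987 / 219040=0.43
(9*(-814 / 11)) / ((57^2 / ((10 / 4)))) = -185 / 361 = -0.51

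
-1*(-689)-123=566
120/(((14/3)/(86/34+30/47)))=455580/5593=81.46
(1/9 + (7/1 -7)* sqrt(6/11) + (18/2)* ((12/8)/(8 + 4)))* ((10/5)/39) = 89/1404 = 0.06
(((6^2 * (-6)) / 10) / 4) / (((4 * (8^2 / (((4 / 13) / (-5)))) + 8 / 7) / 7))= 441 / 48520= 0.01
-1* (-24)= 24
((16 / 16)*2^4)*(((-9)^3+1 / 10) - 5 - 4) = -59032 / 5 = -11806.40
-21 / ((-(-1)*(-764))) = 21 / 764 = 0.03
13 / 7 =1.86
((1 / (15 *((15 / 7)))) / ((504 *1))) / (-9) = -1 / 145800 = -0.00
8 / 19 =0.42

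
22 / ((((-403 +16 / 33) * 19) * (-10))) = 0.00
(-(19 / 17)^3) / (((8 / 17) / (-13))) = 38.57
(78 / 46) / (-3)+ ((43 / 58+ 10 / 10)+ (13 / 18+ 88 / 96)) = 2.82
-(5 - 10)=5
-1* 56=-56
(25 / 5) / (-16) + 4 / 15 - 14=-3371 / 240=-14.05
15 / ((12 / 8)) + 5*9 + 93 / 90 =56.03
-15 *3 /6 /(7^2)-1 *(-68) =6649 /98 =67.85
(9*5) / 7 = 6.43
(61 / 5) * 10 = 122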